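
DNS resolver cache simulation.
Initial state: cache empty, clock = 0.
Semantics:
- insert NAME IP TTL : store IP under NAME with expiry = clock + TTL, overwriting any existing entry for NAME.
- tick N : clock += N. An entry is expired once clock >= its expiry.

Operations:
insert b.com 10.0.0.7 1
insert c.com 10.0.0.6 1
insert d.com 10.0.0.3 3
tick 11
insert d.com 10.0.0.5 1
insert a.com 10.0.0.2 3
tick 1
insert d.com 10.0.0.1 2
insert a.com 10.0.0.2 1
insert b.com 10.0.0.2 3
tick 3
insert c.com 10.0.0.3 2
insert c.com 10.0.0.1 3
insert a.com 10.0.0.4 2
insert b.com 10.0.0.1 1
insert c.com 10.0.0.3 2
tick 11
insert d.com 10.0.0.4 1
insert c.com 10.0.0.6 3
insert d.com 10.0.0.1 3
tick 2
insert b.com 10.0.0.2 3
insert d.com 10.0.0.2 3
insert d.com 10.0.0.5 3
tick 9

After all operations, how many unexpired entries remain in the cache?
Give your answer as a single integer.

Op 1: insert b.com -> 10.0.0.7 (expiry=0+1=1). clock=0
Op 2: insert c.com -> 10.0.0.6 (expiry=0+1=1). clock=0
Op 3: insert d.com -> 10.0.0.3 (expiry=0+3=3). clock=0
Op 4: tick 11 -> clock=11. purged={b.com,c.com,d.com}
Op 5: insert d.com -> 10.0.0.5 (expiry=11+1=12). clock=11
Op 6: insert a.com -> 10.0.0.2 (expiry=11+3=14). clock=11
Op 7: tick 1 -> clock=12. purged={d.com}
Op 8: insert d.com -> 10.0.0.1 (expiry=12+2=14). clock=12
Op 9: insert a.com -> 10.0.0.2 (expiry=12+1=13). clock=12
Op 10: insert b.com -> 10.0.0.2 (expiry=12+3=15). clock=12
Op 11: tick 3 -> clock=15. purged={a.com,b.com,d.com}
Op 12: insert c.com -> 10.0.0.3 (expiry=15+2=17). clock=15
Op 13: insert c.com -> 10.0.0.1 (expiry=15+3=18). clock=15
Op 14: insert a.com -> 10.0.0.4 (expiry=15+2=17). clock=15
Op 15: insert b.com -> 10.0.0.1 (expiry=15+1=16). clock=15
Op 16: insert c.com -> 10.0.0.3 (expiry=15+2=17). clock=15
Op 17: tick 11 -> clock=26. purged={a.com,b.com,c.com}
Op 18: insert d.com -> 10.0.0.4 (expiry=26+1=27). clock=26
Op 19: insert c.com -> 10.0.0.6 (expiry=26+3=29). clock=26
Op 20: insert d.com -> 10.0.0.1 (expiry=26+3=29). clock=26
Op 21: tick 2 -> clock=28.
Op 22: insert b.com -> 10.0.0.2 (expiry=28+3=31). clock=28
Op 23: insert d.com -> 10.0.0.2 (expiry=28+3=31). clock=28
Op 24: insert d.com -> 10.0.0.5 (expiry=28+3=31). clock=28
Op 25: tick 9 -> clock=37. purged={b.com,c.com,d.com}
Final cache (unexpired): {} -> size=0

Answer: 0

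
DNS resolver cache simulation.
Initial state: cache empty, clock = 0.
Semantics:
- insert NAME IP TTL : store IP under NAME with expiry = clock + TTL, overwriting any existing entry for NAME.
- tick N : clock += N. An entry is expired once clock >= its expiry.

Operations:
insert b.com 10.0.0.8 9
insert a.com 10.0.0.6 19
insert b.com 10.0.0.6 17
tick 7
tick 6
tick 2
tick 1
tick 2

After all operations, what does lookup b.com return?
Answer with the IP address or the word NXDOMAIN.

Op 1: insert b.com -> 10.0.0.8 (expiry=0+9=9). clock=0
Op 2: insert a.com -> 10.0.0.6 (expiry=0+19=19). clock=0
Op 3: insert b.com -> 10.0.0.6 (expiry=0+17=17). clock=0
Op 4: tick 7 -> clock=7.
Op 5: tick 6 -> clock=13.
Op 6: tick 2 -> clock=15.
Op 7: tick 1 -> clock=16.
Op 8: tick 2 -> clock=18. purged={b.com}
lookup b.com: not in cache (expired or never inserted)

Answer: NXDOMAIN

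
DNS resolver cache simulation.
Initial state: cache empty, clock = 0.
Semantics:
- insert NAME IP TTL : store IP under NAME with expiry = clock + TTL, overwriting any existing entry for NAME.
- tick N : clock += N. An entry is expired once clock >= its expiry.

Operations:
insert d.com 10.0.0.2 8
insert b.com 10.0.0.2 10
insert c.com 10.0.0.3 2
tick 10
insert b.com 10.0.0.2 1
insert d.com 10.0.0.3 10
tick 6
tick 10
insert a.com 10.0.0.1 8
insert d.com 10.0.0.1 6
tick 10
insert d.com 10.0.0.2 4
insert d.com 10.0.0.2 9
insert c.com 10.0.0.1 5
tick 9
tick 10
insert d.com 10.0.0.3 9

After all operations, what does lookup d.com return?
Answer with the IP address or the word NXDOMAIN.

Op 1: insert d.com -> 10.0.0.2 (expiry=0+8=8). clock=0
Op 2: insert b.com -> 10.0.0.2 (expiry=0+10=10). clock=0
Op 3: insert c.com -> 10.0.0.3 (expiry=0+2=2). clock=0
Op 4: tick 10 -> clock=10. purged={b.com,c.com,d.com}
Op 5: insert b.com -> 10.0.0.2 (expiry=10+1=11). clock=10
Op 6: insert d.com -> 10.0.0.3 (expiry=10+10=20). clock=10
Op 7: tick 6 -> clock=16. purged={b.com}
Op 8: tick 10 -> clock=26. purged={d.com}
Op 9: insert a.com -> 10.0.0.1 (expiry=26+8=34). clock=26
Op 10: insert d.com -> 10.0.0.1 (expiry=26+6=32). clock=26
Op 11: tick 10 -> clock=36. purged={a.com,d.com}
Op 12: insert d.com -> 10.0.0.2 (expiry=36+4=40). clock=36
Op 13: insert d.com -> 10.0.0.2 (expiry=36+9=45). clock=36
Op 14: insert c.com -> 10.0.0.1 (expiry=36+5=41). clock=36
Op 15: tick 9 -> clock=45. purged={c.com,d.com}
Op 16: tick 10 -> clock=55.
Op 17: insert d.com -> 10.0.0.3 (expiry=55+9=64). clock=55
lookup d.com: present, ip=10.0.0.3 expiry=64 > clock=55

Answer: 10.0.0.3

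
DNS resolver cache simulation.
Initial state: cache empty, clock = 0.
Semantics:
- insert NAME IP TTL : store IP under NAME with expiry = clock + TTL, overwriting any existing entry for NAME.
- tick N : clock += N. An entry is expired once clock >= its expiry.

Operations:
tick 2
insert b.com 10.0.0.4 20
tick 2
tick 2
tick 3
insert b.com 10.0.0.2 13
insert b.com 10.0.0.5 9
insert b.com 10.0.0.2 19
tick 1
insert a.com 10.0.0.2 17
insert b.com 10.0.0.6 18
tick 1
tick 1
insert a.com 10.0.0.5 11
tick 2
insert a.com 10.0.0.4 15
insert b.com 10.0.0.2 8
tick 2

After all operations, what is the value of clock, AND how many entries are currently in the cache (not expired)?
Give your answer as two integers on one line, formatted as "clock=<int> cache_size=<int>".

Op 1: tick 2 -> clock=2.
Op 2: insert b.com -> 10.0.0.4 (expiry=2+20=22). clock=2
Op 3: tick 2 -> clock=4.
Op 4: tick 2 -> clock=6.
Op 5: tick 3 -> clock=9.
Op 6: insert b.com -> 10.0.0.2 (expiry=9+13=22). clock=9
Op 7: insert b.com -> 10.0.0.5 (expiry=9+9=18). clock=9
Op 8: insert b.com -> 10.0.0.2 (expiry=9+19=28). clock=9
Op 9: tick 1 -> clock=10.
Op 10: insert a.com -> 10.0.0.2 (expiry=10+17=27). clock=10
Op 11: insert b.com -> 10.0.0.6 (expiry=10+18=28). clock=10
Op 12: tick 1 -> clock=11.
Op 13: tick 1 -> clock=12.
Op 14: insert a.com -> 10.0.0.5 (expiry=12+11=23). clock=12
Op 15: tick 2 -> clock=14.
Op 16: insert a.com -> 10.0.0.4 (expiry=14+15=29). clock=14
Op 17: insert b.com -> 10.0.0.2 (expiry=14+8=22). clock=14
Op 18: tick 2 -> clock=16.
Final clock = 16
Final cache (unexpired): {a.com,b.com} -> size=2

Answer: clock=16 cache_size=2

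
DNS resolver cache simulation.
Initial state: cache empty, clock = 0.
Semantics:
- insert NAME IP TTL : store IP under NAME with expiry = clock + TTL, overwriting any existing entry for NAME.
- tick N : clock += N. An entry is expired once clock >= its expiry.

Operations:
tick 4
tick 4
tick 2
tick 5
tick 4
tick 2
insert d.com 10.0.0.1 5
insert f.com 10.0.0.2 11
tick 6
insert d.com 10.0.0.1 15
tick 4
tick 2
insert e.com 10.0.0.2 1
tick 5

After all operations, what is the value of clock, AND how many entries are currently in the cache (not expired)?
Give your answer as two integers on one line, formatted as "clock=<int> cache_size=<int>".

Answer: clock=38 cache_size=1

Derivation:
Op 1: tick 4 -> clock=4.
Op 2: tick 4 -> clock=8.
Op 3: tick 2 -> clock=10.
Op 4: tick 5 -> clock=15.
Op 5: tick 4 -> clock=19.
Op 6: tick 2 -> clock=21.
Op 7: insert d.com -> 10.0.0.1 (expiry=21+5=26). clock=21
Op 8: insert f.com -> 10.0.0.2 (expiry=21+11=32). clock=21
Op 9: tick 6 -> clock=27. purged={d.com}
Op 10: insert d.com -> 10.0.0.1 (expiry=27+15=42). clock=27
Op 11: tick 4 -> clock=31.
Op 12: tick 2 -> clock=33. purged={f.com}
Op 13: insert e.com -> 10.0.0.2 (expiry=33+1=34). clock=33
Op 14: tick 5 -> clock=38. purged={e.com}
Final clock = 38
Final cache (unexpired): {d.com} -> size=1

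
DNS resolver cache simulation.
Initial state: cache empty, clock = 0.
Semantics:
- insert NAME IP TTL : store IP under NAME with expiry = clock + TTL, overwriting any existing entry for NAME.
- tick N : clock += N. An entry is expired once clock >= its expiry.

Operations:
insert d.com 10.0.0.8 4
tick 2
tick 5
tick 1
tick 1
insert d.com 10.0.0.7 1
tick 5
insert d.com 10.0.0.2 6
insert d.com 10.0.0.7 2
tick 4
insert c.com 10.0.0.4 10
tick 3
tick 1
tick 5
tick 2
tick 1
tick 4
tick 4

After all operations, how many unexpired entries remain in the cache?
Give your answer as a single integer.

Answer: 0

Derivation:
Op 1: insert d.com -> 10.0.0.8 (expiry=0+4=4). clock=0
Op 2: tick 2 -> clock=2.
Op 3: tick 5 -> clock=7. purged={d.com}
Op 4: tick 1 -> clock=8.
Op 5: tick 1 -> clock=9.
Op 6: insert d.com -> 10.0.0.7 (expiry=9+1=10). clock=9
Op 7: tick 5 -> clock=14. purged={d.com}
Op 8: insert d.com -> 10.0.0.2 (expiry=14+6=20). clock=14
Op 9: insert d.com -> 10.0.0.7 (expiry=14+2=16). clock=14
Op 10: tick 4 -> clock=18. purged={d.com}
Op 11: insert c.com -> 10.0.0.4 (expiry=18+10=28). clock=18
Op 12: tick 3 -> clock=21.
Op 13: tick 1 -> clock=22.
Op 14: tick 5 -> clock=27.
Op 15: tick 2 -> clock=29. purged={c.com}
Op 16: tick 1 -> clock=30.
Op 17: tick 4 -> clock=34.
Op 18: tick 4 -> clock=38.
Final cache (unexpired): {} -> size=0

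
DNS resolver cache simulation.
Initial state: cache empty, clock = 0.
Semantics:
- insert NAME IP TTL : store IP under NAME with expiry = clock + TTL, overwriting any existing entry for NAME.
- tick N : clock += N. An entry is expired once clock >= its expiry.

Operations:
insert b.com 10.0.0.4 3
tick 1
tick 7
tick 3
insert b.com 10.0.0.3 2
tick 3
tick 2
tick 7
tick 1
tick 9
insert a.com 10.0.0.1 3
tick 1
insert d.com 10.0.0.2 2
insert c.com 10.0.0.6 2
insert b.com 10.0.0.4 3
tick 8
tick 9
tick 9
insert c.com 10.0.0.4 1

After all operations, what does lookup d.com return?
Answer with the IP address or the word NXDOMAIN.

Op 1: insert b.com -> 10.0.0.4 (expiry=0+3=3). clock=0
Op 2: tick 1 -> clock=1.
Op 3: tick 7 -> clock=8. purged={b.com}
Op 4: tick 3 -> clock=11.
Op 5: insert b.com -> 10.0.0.3 (expiry=11+2=13). clock=11
Op 6: tick 3 -> clock=14. purged={b.com}
Op 7: tick 2 -> clock=16.
Op 8: tick 7 -> clock=23.
Op 9: tick 1 -> clock=24.
Op 10: tick 9 -> clock=33.
Op 11: insert a.com -> 10.0.0.1 (expiry=33+3=36). clock=33
Op 12: tick 1 -> clock=34.
Op 13: insert d.com -> 10.0.0.2 (expiry=34+2=36). clock=34
Op 14: insert c.com -> 10.0.0.6 (expiry=34+2=36). clock=34
Op 15: insert b.com -> 10.0.0.4 (expiry=34+3=37). clock=34
Op 16: tick 8 -> clock=42. purged={a.com,b.com,c.com,d.com}
Op 17: tick 9 -> clock=51.
Op 18: tick 9 -> clock=60.
Op 19: insert c.com -> 10.0.0.4 (expiry=60+1=61). clock=60
lookup d.com: not in cache (expired or never inserted)

Answer: NXDOMAIN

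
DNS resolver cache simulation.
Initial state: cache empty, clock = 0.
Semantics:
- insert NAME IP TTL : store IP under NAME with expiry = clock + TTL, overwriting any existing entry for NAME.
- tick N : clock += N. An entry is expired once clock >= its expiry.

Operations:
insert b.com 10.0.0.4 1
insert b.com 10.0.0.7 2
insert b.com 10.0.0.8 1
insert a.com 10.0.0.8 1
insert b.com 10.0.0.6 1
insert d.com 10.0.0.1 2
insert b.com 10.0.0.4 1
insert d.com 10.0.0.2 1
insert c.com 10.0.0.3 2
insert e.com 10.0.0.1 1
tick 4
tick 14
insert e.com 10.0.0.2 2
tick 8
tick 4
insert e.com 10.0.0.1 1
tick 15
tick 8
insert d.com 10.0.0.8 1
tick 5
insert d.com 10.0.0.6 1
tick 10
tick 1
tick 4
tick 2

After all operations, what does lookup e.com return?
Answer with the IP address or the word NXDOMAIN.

Op 1: insert b.com -> 10.0.0.4 (expiry=0+1=1). clock=0
Op 2: insert b.com -> 10.0.0.7 (expiry=0+2=2). clock=0
Op 3: insert b.com -> 10.0.0.8 (expiry=0+1=1). clock=0
Op 4: insert a.com -> 10.0.0.8 (expiry=0+1=1). clock=0
Op 5: insert b.com -> 10.0.0.6 (expiry=0+1=1). clock=0
Op 6: insert d.com -> 10.0.0.1 (expiry=0+2=2). clock=0
Op 7: insert b.com -> 10.0.0.4 (expiry=0+1=1). clock=0
Op 8: insert d.com -> 10.0.0.2 (expiry=0+1=1). clock=0
Op 9: insert c.com -> 10.0.0.3 (expiry=0+2=2). clock=0
Op 10: insert e.com -> 10.0.0.1 (expiry=0+1=1). clock=0
Op 11: tick 4 -> clock=4. purged={a.com,b.com,c.com,d.com,e.com}
Op 12: tick 14 -> clock=18.
Op 13: insert e.com -> 10.0.0.2 (expiry=18+2=20). clock=18
Op 14: tick 8 -> clock=26. purged={e.com}
Op 15: tick 4 -> clock=30.
Op 16: insert e.com -> 10.0.0.1 (expiry=30+1=31). clock=30
Op 17: tick 15 -> clock=45. purged={e.com}
Op 18: tick 8 -> clock=53.
Op 19: insert d.com -> 10.0.0.8 (expiry=53+1=54). clock=53
Op 20: tick 5 -> clock=58. purged={d.com}
Op 21: insert d.com -> 10.0.0.6 (expiry=58+1=59). clock=58
Op 22: tick 10 -> clock=68. purged={d.com}
Op 23: tick 1 -> clock=69.
Op 24: tick 4 -> clock=73.
Op 25: tick 2 -> clock=75.
lookup e.com: not in cache (expired or never inserted)

Answer: NXDOMAIN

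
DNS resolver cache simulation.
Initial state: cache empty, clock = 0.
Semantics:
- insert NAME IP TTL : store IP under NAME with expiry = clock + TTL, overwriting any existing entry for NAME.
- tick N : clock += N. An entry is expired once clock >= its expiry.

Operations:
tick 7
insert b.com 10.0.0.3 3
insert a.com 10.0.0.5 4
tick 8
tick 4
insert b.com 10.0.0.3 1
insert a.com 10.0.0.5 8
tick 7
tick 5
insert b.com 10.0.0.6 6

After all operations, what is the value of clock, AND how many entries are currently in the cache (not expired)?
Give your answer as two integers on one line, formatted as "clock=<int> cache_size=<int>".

Op 1: tick 7 -> clock=7.
Op 2: insert b.com -> 10.0.0.3 (expiry=7+3=10). clock=7
Op 3: insert a.com -> 10.0.0.5 (expiry=7+4=11). clock=7
Op 4: tick 8 -> clock=15. purged={a.com,b.com}
Op 5: tick 4 -> clock=19.
Op 6: insert b.com -> 10.0.0.3 (expiry=19+1=20). clock=19
Op 7: insert a.com -> 10.0.0.5 (expiry=19+8=27). clock=19
Op 8: tick 7 -> clock=26. purged={b.com}
Op 9: tick 5 -> clock=31. purged={a.com}
Op 10: insert b.com -> 10.0.0.6 (expiry=31+6=37). clock=31
Final clock = 31
Final cache (unexpired): {b.com} -> size=1

Answer: clock=31 cache_size=1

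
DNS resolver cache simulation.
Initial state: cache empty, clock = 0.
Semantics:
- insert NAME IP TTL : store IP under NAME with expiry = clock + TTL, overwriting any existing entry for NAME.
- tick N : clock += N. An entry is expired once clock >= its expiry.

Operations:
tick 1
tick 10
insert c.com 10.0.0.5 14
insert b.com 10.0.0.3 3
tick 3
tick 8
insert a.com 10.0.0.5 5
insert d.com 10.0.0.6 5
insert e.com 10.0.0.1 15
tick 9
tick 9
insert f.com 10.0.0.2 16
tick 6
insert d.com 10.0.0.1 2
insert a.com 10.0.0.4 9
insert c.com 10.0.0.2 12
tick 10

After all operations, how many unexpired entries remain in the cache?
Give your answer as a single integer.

Op 1: tick 1 -> clock=1.
Op 2: tick 10 -> clock=11.
Op 3: insert c.com -> 10.0.0.5 (expiry=11+14=25). clock=11
Op 4: insert b.com -> 10.0.0.3 (expiry=11+3=14). clock=11
Op 5: tick 3 -> clock=14. purged={b.com}
Op 6: tick 8 -> clock=22.
Op 7: insert a.com -> 10.0.0.5 (expiry=22+5=27). clock=22
Op 8: insert d.com -> 10.0.0.6 (expiry=22+5=27). clock=22
Op 9: insert e.com -> 10.0.0.1 (expiry=22+15=37). clock=22
Op 10: tick 9 -> clock=31. purged={a.com,c.com,d.com}
Op 11: tick 9 -> clock=40. purged={e.com}
Op 12: insert f.com -> 10.0.0.2 (expiry=40+16=56). clock=40
Op 13: tick 6 -> clock=46.
Op 14: insert d.com -> 10.0.0.1 (expiry=46+2=48). clock=46
Op 15: insert a.com -> 10.0.0.4 (expiry=46+9=55). clock=46
Op 16: insert c.com -> 10.0.0.2 (expiry=46+12=58). clock=46
Op 17: tick 10 -> clock=56. purged={a.com,d.com,f.com}
Final cache (unexpired): {c.com} -> size=1

Answer: 1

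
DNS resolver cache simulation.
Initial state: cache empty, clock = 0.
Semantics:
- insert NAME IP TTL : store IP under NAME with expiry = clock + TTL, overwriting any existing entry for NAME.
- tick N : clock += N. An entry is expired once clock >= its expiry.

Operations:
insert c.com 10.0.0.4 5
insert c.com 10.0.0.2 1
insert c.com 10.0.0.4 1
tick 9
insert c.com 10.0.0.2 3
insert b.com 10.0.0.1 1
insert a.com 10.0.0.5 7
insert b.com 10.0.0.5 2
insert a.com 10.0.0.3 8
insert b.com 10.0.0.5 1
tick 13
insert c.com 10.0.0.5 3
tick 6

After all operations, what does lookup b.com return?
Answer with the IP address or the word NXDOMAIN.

Answer: NXDOMAIN

Derivation:
Op 1: insert c.com -> 10.0.0.4 (expiry=0+5=5). clock=0
Op 2: insert c.com -> 10.0.0.2 (expiry=0+1=1). clock=0
Op 3: insert c.com -> 10.0.0.4 (expiry=0+1=1). clock=0
Op 4: tick 9 -> clock=9. purged={c.com}
Op 5: insert c.com -> 10.0.0.2 (expiry=9+3=12). clock=9
Op 6: insert b.com -> 10.0.0.1 (expiry=9+1=10). clock=9
Op 7: insert a.com -> 10.0.0.5 (expiry=9+7=16). clock=9
Op 8: insert b.com -> 10.0.0.5 (expiry=9+2=11). clock=9
Op 9: insert a.com -> 10.0.0.3 (expiry=9+8=17). clock=9
Op 10: insert b.com -> 10.0.0.5 (expiry=9+1=10). clock=9
Op 11: tick 13 -> clock=22. purged={a.com,b.com,c.com}
Op 12: insert c.com -> 10.0.0.5 (expiry=22+3=25). clock=22
Op 13: tick 6 -> clock=28. purged={c.com}
lookup b.com: not in cache (expired or never inserted)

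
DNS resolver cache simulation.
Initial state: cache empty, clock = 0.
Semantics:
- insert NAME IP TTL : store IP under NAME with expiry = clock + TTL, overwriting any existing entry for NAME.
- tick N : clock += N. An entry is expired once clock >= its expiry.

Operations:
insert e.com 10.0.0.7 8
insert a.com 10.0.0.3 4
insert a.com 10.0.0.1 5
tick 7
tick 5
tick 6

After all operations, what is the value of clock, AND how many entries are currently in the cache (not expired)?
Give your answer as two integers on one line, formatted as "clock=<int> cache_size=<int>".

Answer: clock=18 cache_size=0

Derivation:
Op 1: insert e.com -> 10.0.0.7 (expiry=0+8=8). clock=0
Op 2: insert a.com -> 10.0.0.3 (expiry=0+4=4). clock=0
Op 3: insert a.com -> 10.0.0.1 (expiry=0+5=5). clock=0
Op 4: tick 7 -> clock=7. purged={a.com}
Op 5: tick 5 -> clock=12. purged={e.com}
Op 6: tick 6 -> clock=18.
Final clock = 18
Final cache (unexpired): {} -> size=0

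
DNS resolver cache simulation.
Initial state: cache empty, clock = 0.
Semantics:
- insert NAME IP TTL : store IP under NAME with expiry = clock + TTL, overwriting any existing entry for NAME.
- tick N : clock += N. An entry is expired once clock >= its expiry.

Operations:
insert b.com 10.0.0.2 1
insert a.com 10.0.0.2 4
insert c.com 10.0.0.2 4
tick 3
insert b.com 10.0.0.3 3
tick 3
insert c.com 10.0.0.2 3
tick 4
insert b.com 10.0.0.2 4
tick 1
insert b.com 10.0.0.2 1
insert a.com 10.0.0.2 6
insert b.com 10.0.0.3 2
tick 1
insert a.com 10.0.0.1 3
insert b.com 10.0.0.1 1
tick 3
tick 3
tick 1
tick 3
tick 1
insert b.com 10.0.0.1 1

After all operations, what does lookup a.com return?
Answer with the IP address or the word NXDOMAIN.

Answer: NXDOMAIN

Derivation:
Op 1: insert b.com -> 10.0.0.2 (expiry=0+1=1). clock=0
Op 2: insert a.com -> 10.0.0.2 (expiry=0+4=4). clock=0
Op 3: insert c.com -> 10.0.0.2 (expiry=0+4=4). clock=0
Op 4: tick 3 -> clock=3. purged={b.com}
Op 5: insert b.com -> 10.0.0.3 (expiry=3+3=6). clock=3
Op 6: tick 3 -> clock=6. purged={a.com,b.com,c.com}
Op 7: insert c.com -> 10.0.0.2 (expiry=6+3=9). clock=6
Op 8: tick 4 -> clock=10. purged={c.com}
Op 9: insert b.com -> 10.0.0.2 (expiry=10+4=14). clock=10
Op 10: tick 1 -> clock=11.
Op 11: insert b.com -> 10.0.0.2 (expiry=11+1=12). clock=11
Op 12: insert a.com -> 10.0.0.2 (expiry=11+6=17). clock=11
Op 13: insert b.com -> 10.0.0.3 (expiry=11+2=13). clock=11
Op 14: tick 1 -> clock=12.
Op 15: insert a.com -> 10.0.0.1 (expiry=12+3=15). clock=12
Op 16: insert b.com -> 10.0.0.1 (expiry=12+1=13). clock=12
Op 17: tick 3 -> clock=15. purged={a.com,b.com}
Op 18: tick 3 -> clock=18.
Op 19: tick 1 -> clock=19.
Op 20: tick 3 -> clock=22.
Op 21: tick 1 -> clock=23.
Op 22: insert b.com -> 10.0.0.1 (expiry=23+1=24). clock=23
lookup a.com: not in cache (expired or never inserted)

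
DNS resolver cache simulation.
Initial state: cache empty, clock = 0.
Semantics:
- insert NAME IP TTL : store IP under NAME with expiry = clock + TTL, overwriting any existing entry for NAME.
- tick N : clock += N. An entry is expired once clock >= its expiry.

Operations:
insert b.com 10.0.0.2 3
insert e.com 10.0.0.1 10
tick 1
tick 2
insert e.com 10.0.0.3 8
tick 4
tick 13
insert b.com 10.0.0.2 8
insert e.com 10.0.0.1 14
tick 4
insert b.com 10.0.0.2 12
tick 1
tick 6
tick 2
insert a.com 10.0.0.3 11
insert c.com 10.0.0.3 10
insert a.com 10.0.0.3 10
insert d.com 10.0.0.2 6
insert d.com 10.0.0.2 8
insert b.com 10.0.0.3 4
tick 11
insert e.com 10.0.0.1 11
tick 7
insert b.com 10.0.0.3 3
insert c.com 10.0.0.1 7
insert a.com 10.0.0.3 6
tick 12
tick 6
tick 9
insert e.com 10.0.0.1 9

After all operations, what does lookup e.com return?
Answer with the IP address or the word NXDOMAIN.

Answer: 10.0.0.1

Derivation:
Op 1: insert b.com -> 10.0.0.2 (expiry=0+3=3). clock=0
Op 2: insert e.com -> 10.0.0.1 (expiry=0+10=10). clock=0
Op 3: tick 1 -> clock=1.
Op 4: tick 2 -> clock=3. purged={b.com}
Op 5: insert e.com -> 10.0.0.3 (expiry=3+8=11). clock=3
Op 6: tick 4 -> clock=7.
Op 7: tick 13 -> clock=20. purged={e.com}
Op 8: insert b.com -> 10.0.0.2 (expiry=20+8=28). clock=20
Op 9: insert e.com -> 10.0.0.1 (expiry=20+14=34). clock=20
Op 10: tick 4 -> clock=24.
Op 11: insert b.com -> 10.0.0.2 (expiry=24+12=36). clock=24
Op 12: tick 1 -> clock=25.
Op 13: tick 6 -> clock=31.
Op 14: tick 2 -> clock=33.
Op 15: insert a.com -> 10.0.0.3 (expiry=33+11=44). clock=33
Op 16: insert c.com -> 10.0.0.3 (expiry=33+10=43). clock=33
Op 17: insert a.com -> 10.0.0.3 (expiry=33+10=43). clock=33
Op 18: insert d.com -> 10.0.0.2 (expiry=33+6=39). clock=33
Op 19: insert d.com -> 10.0.0.2 (expiry=33+8=41). clock=33
Op 20: insert b.com -> 10.0.0.3 (expiry=33+4=37). clock=33
Op 21: tick 11 -> clock=44. purged={a.com,b.com,c.com,d.com,e.com}
Op 22: insert e.com -> 10.0.0.1 (expiry=44+11=55). clock=44
Op 23: tick 7 -> clock=51.
Op 24: insert b.com -> 10.0.0.3 (expiry=51+3=54). clock=51
Op 25: insert c.com -> 10.0.0.1 (expiry=51+7=58). clock=51
Op 26: insert a.com -> 10.0.0.3 (expiry=51+6=57). clock=51
Op 27: tick 12 -> clock=63. purged={a.com,b.com,c.com,e.com}
Op 28: tick 6 -> clock=69.
Op 29: tick 9 -> clock=78.
Op 30: insert e.com -> 10.0.0.1 (expiry=78+9=87). clock=78
lookup e.com: present, ip=10.0.0.1 expiry=87 > clock=78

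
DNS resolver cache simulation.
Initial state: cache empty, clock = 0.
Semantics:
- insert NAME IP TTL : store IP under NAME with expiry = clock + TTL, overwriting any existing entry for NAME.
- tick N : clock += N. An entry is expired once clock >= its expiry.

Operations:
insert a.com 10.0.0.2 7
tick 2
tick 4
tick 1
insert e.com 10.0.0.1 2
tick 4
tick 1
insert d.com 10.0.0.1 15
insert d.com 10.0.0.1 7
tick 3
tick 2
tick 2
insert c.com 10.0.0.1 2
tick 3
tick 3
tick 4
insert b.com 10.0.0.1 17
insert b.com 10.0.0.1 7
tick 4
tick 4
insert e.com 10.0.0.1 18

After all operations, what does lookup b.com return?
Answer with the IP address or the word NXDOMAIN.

Answer: NXDOMAIN

Derivation:
Op 1: insert a.com -> 10.0.0.2 (expiry=0+7=7). clock=0
Op 2: tick 2 -> clock=2.
Op 3: tick 4 -> clock=6.
Op 4: tick 1 -> clock=7. purged={a.com}
Op 5: insert e.com -> 10.0.0.1 (expiry=7+2=9). clock=7
Op 6: tick 4 -> clock=11. purged={e.com}
Op 7: tick 1 -> clock=12.
Op 8: insert d.com -> 10.0.0.1 (expiry=12+15=27). clock=12
Op 9: insert d.com -> 10.0.0.1 (expiry=12+7=19). clock=12
Op 10: tick 3 -> clock=15.
Op 11: tick 2 -> clock=17.
Op 12: tick 2 -> clock=19. purged={d.com}
Op 13: insert c.com -> 10.0.0.1 (expiry=19+2=21). clock=19
Op 14: tick 3 -> clock=22. purged={c.com}
Op 15: tick 3 -> clock=25.
Op 16: tick 4 -> clock=29.
Op 17: insert b.com -> 10.0.0.1 (expiry=29+17=46). clock=29
Op 18: insert b.com -> 10.0.0.1 (expiry=29+7=36). clock=29
Op 19: tick 4 -> clock=33.
Op 20: tick 4 -> clock=37. purged={b.com}
Op 21: insert e.com -> 10.0.0.1 (expiry=37+18=55). clock=37
lookup b.com: not in cache (expired or never inserted)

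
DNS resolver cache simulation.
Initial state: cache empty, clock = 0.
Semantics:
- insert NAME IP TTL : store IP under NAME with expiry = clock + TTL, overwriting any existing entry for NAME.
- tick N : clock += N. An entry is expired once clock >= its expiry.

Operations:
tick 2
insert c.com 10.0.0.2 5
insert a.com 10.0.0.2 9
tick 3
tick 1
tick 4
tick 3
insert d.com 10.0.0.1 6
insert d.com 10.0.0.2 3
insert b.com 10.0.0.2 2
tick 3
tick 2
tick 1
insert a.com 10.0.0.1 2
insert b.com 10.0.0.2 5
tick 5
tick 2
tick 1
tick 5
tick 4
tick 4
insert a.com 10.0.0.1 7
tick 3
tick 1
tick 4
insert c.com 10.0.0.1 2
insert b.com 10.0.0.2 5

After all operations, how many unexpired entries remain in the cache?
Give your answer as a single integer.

Answer: 2

Derivation:
Op 1: tick 2 -> clock=2.
Op 2: insert c.com -> 10.0.0.2 (expiry=2+5=7). clock=2
Op 3: insert a.com -> 10.0.0.2 (expiry=2+9=11). clock=2
Op 4: tick 3 -> clock=5.
Op 5: tick 1 -> clock=6.
Op 6: tick 4 -> clock=10. purged={c.com}
Op 7: tick 3 -> clock=13. purged={a.com}
Op 8: insert d.com -> 10.0.0.1 (expiry=13+6=19). clock=13
Op 9: insert d.com -> 10.0.0.2 (expiry=13+3=16). clock=13
Op 10: insert b.com -> 10.0.0.2 (expiry=13+2=15). clock=13
Op 11: tick 3 -> clock=16. purged={b.com,d.com}
Op 12: tick 2 -> clock=18.
Op 13: tick 1 -> clock=19.
Op 14: insert a.com -> 10.0.0.1 (expiry=19+2=21). clock=19
Op 15: insert b.com -> 10.0.0.2 (expiry=19+5=24). clock=19
Op 16: tick 5 -> clock=24. purged={a.com,b.com}
Op 17: tick 2 -> clock=26.
Op 18: tick 1 -> clock=27.
Op 19: tick 5 -> clock=32.
Op 20: tick 4 -> clock=36.
Op 21: tick 4 -> clock=40.
Op 22: insert a.com -> 10.0.0.1 (expiry=40+7=47). clock=40
Op 23: tick 3 -> clock=43.
Op 24: tick 1 -> clock=44.
Op 25: tick 4 -> clock=48. purged={a.com}
Op 26: insert c.com -> 10.0.0.1 (expiry=48+2=50). clock=48
Op 27: insert b.com -> 10.0.0.2 (expiry=48+5=53). clock=48
Final cache (unexpired): {b.com,c.com} -> size=2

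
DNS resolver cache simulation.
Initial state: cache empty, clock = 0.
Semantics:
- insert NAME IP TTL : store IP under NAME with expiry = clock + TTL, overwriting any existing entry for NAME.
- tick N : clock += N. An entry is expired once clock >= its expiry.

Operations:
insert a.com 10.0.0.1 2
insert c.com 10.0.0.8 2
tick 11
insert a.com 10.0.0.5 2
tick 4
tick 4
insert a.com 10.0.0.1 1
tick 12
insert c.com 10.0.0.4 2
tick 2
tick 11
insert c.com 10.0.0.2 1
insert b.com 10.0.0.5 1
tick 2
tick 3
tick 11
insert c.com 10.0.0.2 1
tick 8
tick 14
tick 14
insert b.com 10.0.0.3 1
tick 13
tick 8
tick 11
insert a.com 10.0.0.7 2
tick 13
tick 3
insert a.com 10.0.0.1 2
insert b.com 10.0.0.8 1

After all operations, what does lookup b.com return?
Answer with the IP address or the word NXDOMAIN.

Op 1: insert a.com -> 10.0.0.1 (expiry=0+2=2). clock=0
Op 2: insert c.com -> 10.0.0.8 (expiry=0+2=2). clock=0
Op 3: tick 11 -> clock=11. purged={a.com,c.com}
Op 4: insert a.com -> 10.0.0.5 (expiry=11+2=13). clock=11
Op 5: tick 4 -> clock=15. purged={a.com}
Op 6: tick 4 -> clock=19.
Op 7: insert a.com -> 10.0.0.1 (expiry=19+1=20). clock=19
Op 8: tick 12 -> clock=31. purged={a.com}
Op 9: insert c.com -> 10.0.0.4 (expiry=31+2=33). clock=31
Op 10: tick 2 -> clock=33. purged={c.com}
Op 11: tick 11 -> clock=44.
Op 12: insert c.com -> 10.0.0.2 (expiry=44+1=45). clock=44
Op 13: insert b.com -> 10.0.0.5 (expiry=44+1=45). clock=44
Op 14: tick 2 -> clock=46. purged={b.com,c.com}
Op 15: tick 3 -> clock=49.
Op 16: tick 11 -> clock=60.
Op 17: insert c.com -> 10.0.0.2 (expiry=60+1=61). clock=60
Op 18: tick 8 -> clock=68. purged={c.com}
Op 19: tick 14 -> clock=82.
Op 20: tick 14 -> clock=96.
Op 21: insert b.com -> 10.0.0.3 (expiry=96+1=97). clock=96
Op 22: tick 13 -> clock=109. purged={b.com}
Op 23: tick 8 -> clock=117.
Op 24: tick 11 -> clock=128.
Op 25: insert a.com -> 10.0.0.7 (expiry=128+2=130). clock=128
Op 26: tick 13 -> clock=141. purged={a.com}
Op 27: tick 3 -> clock=144.
Op 28: insert a.com -> 10.0.0.1 (expiry=144+2=146). clock=144
Op 29: insert b.com -> 10.0.0.8 (expiry=144+1=145). clock=144
lookup b.com: present, ip=10.0.0.8 expiry=145 > clock=144

Answer: 10.0.0.8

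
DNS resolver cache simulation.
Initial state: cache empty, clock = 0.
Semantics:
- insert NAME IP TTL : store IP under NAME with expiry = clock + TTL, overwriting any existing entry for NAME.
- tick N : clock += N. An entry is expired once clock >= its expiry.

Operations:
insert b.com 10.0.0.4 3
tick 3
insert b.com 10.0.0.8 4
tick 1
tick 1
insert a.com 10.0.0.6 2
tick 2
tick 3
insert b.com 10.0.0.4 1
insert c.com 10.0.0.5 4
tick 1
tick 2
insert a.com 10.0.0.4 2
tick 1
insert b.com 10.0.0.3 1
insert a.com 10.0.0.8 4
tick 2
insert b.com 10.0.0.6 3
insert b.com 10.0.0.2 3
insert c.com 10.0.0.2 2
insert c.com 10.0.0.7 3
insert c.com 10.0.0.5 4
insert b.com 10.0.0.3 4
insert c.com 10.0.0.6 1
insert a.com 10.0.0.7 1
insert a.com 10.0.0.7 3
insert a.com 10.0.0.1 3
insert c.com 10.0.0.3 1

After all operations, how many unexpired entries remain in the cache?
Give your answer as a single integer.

Answer: 3

Derivation:
Op 1: insert b.com -> 10.0.0.4 (expiry=0+3=3). clock=0
Op 2: tick 3 -> clock=3. purged={b.com}
Op 3: insert b.com -> 10.0.0.8 (expiry=3+4=7). clock=3
Op 4: tick 1 -> clock=4.
Op 5: tick 1 -> clock=5.
Op 6: insert a.com -> 10.0.0.6 (expiry=5+2=7). clock=5
Op 7: tick 2 -> clock=7. purged={a.com,b.com}
Op 8: tick 3 -> clock=10.
Op 9: insert b.com -> 10.0.0.4 (expiry=10+1=11). clock=10
Op 10: insert c.com -> 10.0.0.5 (expiry=10+4=14). clock=10
Op 11: tick 1 -> clock=11. purged={b.com}
Op 12: tick 2 -> clock=13.
Op 13: insert a.com -> 10.0.0.4 (expiry=13+2=15). clock=13
Op 14: tick 1 -> clock=14. purged={c.com}
Op 15: insert b.com -> 10.0.0.3 (expiry=14+1=15). clock=14
Op 16: insert a.com -> 10.0.0.8 (expiry=14+4=18). clock=14
Op 17: tick 2 -> clock=16. purged={b.com}
Op 18: insert b.com -> 10.0.0.6 (expiry=16+3=19). clock=16
Op 19: insert b.com -> 10.0.0.2 (expiry=16+3=19). clock=16
Op 20: insert c.com -> 10.0.0.2 (expiry=16+2=18). clock=16
Op 21: insert c.com -> 10.0.0.7 (expiry=16+3=19). clock=16
Op 22: insert c.com -> 10.0.0.5 (expiry=16+4=20). clock=16
Op 23: insert b.com -> 10.0.0.3 (expiry=16+4=20). clock=16
Op 24: insert c.com -> 10.0.0.6 (expiry=16+1=17). clock=16
Op 25: insert a.com -> 10.0.0.7 (expiry=16+1=17). clock=16
Op 26: insert a.com -> 10.0.0.7 (expiry=16+3=19). clock=16
Op 27: insert a.com -> 10.0.0.1 (expiry=16+3=19). clock=16
Op 28: insert c.com -> 10.0.0.3 (expiry=16+1=17). clock=16
Final cache (unexpired): {a.com,b.com,c.com} -> size=3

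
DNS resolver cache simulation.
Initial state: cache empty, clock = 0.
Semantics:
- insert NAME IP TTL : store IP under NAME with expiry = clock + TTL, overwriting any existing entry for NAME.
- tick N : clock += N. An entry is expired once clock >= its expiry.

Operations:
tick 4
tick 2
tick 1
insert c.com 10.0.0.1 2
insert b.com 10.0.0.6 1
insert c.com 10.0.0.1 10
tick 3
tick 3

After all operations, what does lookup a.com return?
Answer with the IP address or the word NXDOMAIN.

Answer: NXDOMAIN

Derivation:
Op 1: tick 4 -> clock=4.
Op 2: tick 2 -> clock=6.
Op 3: tick 1 -> clock=7.
Op 4: insert c.com -> 10.0.0.1 (expiry=7+2=9). clock=7
Op 5: insert b.com -> 10.0.0.6 (expiry=7+1=8). clock=7
Op 6: insert c.com -> 10.0.0.1 (expiry=7+10=17). clock=7
Op 7: tick 3 -> clock=10. purged={b.com}
Op 8: tick 3 -> clock=13.
lookup a.com: not in cache (expired or never inserted)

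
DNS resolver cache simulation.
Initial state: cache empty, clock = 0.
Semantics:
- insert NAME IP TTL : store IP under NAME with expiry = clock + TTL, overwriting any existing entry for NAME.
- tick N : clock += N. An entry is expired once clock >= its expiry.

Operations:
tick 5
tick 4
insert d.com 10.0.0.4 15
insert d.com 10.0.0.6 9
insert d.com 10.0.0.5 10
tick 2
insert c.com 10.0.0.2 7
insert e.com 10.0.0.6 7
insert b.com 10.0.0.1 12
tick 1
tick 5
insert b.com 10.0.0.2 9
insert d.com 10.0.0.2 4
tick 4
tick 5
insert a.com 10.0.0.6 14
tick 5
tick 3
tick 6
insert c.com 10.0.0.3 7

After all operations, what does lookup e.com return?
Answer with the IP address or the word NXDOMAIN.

Answer: NXDOMAIN

Derivation:
Op 1: tick 5 -> clock=5.
Op 2: tick 4 -> clock=9.
Op 3: insert d.com -> 10.0.0.4 (expiry=9+15=24). clock=9
Op 4: insert d.com -> 10.0.0.6 (expiry=9+9=18). clock=9
Op 5: insert d.com -> 10.0.0.5 (expiry=9+10=19). clock=9
Op 6: tick 2 -> clock=11.
Op 7: insert c.com -> 10.0.0.2 (expiry=11+7=18). clock=11
Op 8: insert e.com -> 10.0.0.6 (expiry=11+7=18). clock=11
Op 9: insert b.com -> 10.0.0.1 (expiry=11+12=23). clock=11
Op 10: tick 1 -> clock=12.
Op 11: tick 5 -> clock=17.
Op 12: insert b.com -> 10.0.0.2 (expiry=17+9=26). clock=17
Op 13: insert d.com -> 10.0.0.2 (expiry=17+4=21). clock=17
Op 14: tick 4 -> clock=21. purged={c.com,d.com,e.com}
Op 15: tick 5 -> clock=26. purged={b.com}
Op 16: insert a.com -> 10.0.0.6 (expiry=26+14=40). clock=26
Op 17: tick 5 -> clock=31.
Op 18: tick 3 -> clock=34.
Op 19: tick 6 -> clock=40. purged={a.com}
Op 20: insert c.com -> 10.0.0.3 (expiry=40+7=47). clock=40
lookup e.com: not in cache (expired or never inserted)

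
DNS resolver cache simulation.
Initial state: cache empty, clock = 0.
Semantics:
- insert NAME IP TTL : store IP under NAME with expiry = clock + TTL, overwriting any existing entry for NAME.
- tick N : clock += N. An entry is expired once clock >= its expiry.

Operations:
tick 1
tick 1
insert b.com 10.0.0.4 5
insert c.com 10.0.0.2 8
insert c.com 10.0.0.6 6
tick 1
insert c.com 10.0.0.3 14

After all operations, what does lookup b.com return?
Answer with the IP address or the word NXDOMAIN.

Answer: 10.0.0.4

Derivation:
Op 1: tick 1 -> clock=1.
Op 2: tick 1 -> clock=2.
Op 3: insert b.com -> 10.0.0.4 (expiry=2+5=7). clock=2
Op 4: insert c.com -> 10.0.0.2 (expiry=2+8=10). clock=2
Op 5: insert c.com -> 10.0.0.6 (expiry=2+6=8). clock=2
Op 6: tick 1 -> clock=3.
Op 7: insert c.com -> 10.0.0.3 (expiry=3+14=17). clock=3
lookup b.com: present, ip=10.0.0.4 expiry=7 > clock=3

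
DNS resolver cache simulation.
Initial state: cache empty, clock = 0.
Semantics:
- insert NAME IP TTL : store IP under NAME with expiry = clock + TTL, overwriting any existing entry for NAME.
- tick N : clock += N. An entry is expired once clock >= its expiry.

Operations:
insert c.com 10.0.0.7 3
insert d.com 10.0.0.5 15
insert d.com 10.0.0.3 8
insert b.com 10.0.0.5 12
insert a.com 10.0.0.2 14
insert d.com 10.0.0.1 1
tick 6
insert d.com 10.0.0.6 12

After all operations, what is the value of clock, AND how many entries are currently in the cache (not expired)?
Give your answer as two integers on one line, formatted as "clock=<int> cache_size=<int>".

Answer: clock=6 cache_size=3

Derivation:
Op 1: insert c.com -> 10.0.0.7 (expiry=0+3=3). clock=0
Op 2: insert d.com -> 10.0.0.5 (expiry=0+15=15). clock=0
Op 3: insert d.com -> 10.0.0.3 (expiry=0+8=8). clock=0
Op 4: insert b.com -> 10.0.0.5 (expiry=0+12=12). clock=0
Op 5: insert a.com -> 10.0.0.2 (expiry=0+14=14). clock=0
Op 6: insert d.com -> 10.0.0.1 (expiry=0+1=1). clock=0
Op 7: tick 6 -> clock=6. purged={c.com,d.com}
Op 8: insert d.com -> 10.0.0.6 (expiry=6+12=18). clock=6
Final clock = 6
Final cache (unexpired): {a.com,b.com,d.com} -> size=3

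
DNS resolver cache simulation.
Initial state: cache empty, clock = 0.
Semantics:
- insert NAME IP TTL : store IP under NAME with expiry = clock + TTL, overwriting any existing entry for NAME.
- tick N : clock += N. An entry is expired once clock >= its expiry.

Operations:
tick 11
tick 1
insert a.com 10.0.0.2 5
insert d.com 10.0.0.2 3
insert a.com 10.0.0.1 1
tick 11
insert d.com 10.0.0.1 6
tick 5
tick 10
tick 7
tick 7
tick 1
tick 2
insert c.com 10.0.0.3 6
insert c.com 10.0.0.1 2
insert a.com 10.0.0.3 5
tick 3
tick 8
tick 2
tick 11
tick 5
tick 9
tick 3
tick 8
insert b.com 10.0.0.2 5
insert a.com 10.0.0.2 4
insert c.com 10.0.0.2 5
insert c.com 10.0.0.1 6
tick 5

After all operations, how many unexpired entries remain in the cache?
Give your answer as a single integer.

Op 1: tick 11 -> clock=11.
Op 2: tick 1 -> clock=12.
Op 3: insert a.com -> 10.0.0.2 (expiry=12+5=17). clock=12
Op 4: insert d.com -> 10.0.0.2 (expiry=12+3=15). clock=12
Op 5: insert a.com -> 10.0.0.1 (expiry=12+1=13). clock=12
Op 6: tick 11 -> clock=23. purged={a.com,d.com}
Op 7: insert d.com -> 10.0.0.1 (expiry=23+6=29). clock=23
Op 8: tick 5 -> clock=28.
Op 9: tick 10 -> clock=38. purged={d.com}
Op 10: tick 7 -> clock=45.
Op 11: tick 7 -> clock=52.
Op 12: tick 1 -> clock=53.
Op 13: tick 2 -> clock=55.
Op 14: insert c.com -> 10.0.0.3 (expiry=55+6=61). clock=55
Op 15: insert c.com -> 10.0.0.1 (expiry=55+2=57). clock=55
Op 16: insert a.com -> 10.0.0.3 (expiry=55+5=60). clock=55
Op 17: tick 3 -> clock=58. purged={c.com}
Op 18: tick 8 -> clock=66. purged={a.com}
Op 19: tick 2 -> clock=68.
Op 20: tick 11 -> clock=79.
Op 21: tick 5 -> clock=84.
Op 22: tick 9 -> clock=93.
Op 23: tick 3 -> clock=96.
Op 24: tick 8 -> clock=104.
Op 25: insert b.com -> 10.0.0.2 (expiry=104+5=109). clock=104
Op 26: insert a.com -> 10.0.0.2 (expiry=104+4=108). clock=104
Op 27: insert c.com -> 10.0.0.2 (expiry=104+5=109). clock=104
Op 28: insert c.com -> 10.0.0.1 (expiry=104+6=110). clock=104
Op 29: tick 5 -> clock=109. purged={a.com,b.com}
Final cache (unexpired): {c.com} -> size=1

Answer: 1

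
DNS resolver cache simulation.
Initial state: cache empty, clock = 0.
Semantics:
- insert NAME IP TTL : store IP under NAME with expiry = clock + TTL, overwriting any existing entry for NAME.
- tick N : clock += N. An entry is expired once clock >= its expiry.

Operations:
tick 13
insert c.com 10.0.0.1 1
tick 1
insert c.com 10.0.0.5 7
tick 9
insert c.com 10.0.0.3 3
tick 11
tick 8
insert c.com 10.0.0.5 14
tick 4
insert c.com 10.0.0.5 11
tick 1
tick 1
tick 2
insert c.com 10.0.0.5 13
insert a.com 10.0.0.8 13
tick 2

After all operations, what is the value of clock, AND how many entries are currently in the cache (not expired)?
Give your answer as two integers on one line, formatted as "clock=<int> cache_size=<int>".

Op 1: tick 13 -> clock=13.
Op 2: insert c.com -> 10.0.0.1 (expiry=13+1=14). clock=13
Op 3: tick 1 -> clock=14. purged={c.com}
Op 4: insert c.com -> 10.0.0.5 (expiry=14+7=21). clock=14
Op 5: tick 9 -> clock=23. purged={c.com}
Op 6: insert c.com -> 10.0.0.3 (expiry=23+3=26). clock=23
Op 7: tick 11 -> clock=34. purged={c.com}
Op 8: tick 8 -> clock=42.
Op 9: insert c.com -> 10.0.0.5 (expiry=42+14=56). clock=42
Op 10: tick 4 -> clock=46.
Op 11: insert c.com -> 10.0.0.5 (expiry=46+11=57). clock=46
Op 12: tick 1 -> clock=47.
Op 13: tick 1 -> clock=48.
Op 14: tick 2 -> clock=50.
Op 15: insert c.com -> 10.0.0.5 (expiry=50+13=63). clock=50
Op 16: insert a.com -> 10.0.0.8 (expiry=50+13=63). clock=50
Op 17: tick 2 -> clock=52.
Final clock = 52
Final cache (unexpired): {a.com,c.com} -> size=2

Answer: clock=52 cache_size=2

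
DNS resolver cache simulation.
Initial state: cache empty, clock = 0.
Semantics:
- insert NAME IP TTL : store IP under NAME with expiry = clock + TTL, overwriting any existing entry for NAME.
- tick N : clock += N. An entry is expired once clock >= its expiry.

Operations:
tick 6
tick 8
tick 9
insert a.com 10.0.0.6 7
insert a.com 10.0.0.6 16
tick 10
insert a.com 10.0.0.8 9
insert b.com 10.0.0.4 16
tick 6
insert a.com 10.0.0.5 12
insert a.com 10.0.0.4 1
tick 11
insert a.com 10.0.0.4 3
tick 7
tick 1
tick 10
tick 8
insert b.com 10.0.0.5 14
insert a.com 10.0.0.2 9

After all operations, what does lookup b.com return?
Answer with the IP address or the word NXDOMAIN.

Op 1: tick 6 -> clock=6.
Op 2: tick 8 -> clock=14.
Op 3: tick 9 -> clock=23.
Op 4: insert a.com -> 10.0.0.6 (expiry=23+7=30). clock=23
Op 5: insert a.com -> 10.0.0.6 (expiry=23+16=39). clock=23
Op 6: tick 10 -> clock=33.
Op 7: insert a.com -> 10.0.0.8 (expiry=33+9=42). clock=33
Op 8: insert b.com -> 10.0.0.4 (expiry=33+16=49). clock=33
Op 9: tick 6 -> clock=39.
Op 10: insert a.com -> 10.0.0.5 (expiry=39+12=51). clock=39
Op 11: insert a.com -> 10.0.0.4 (expiry=39+1=40). clock=39
Op 12: tick 11 -> clock=50. purged={a.com,b.com}
Op 13: insert a.com -> 10.0.0.4 (expiry=50+3=53). clock=50
Op 14: tick 7 -> clock=57. purged={a.com}
Op 15: tick 1 -> clock=58.
Op 16: tick 10 -> clock=68.
Op 17: tick 8 -> clock=76.
Op 18: insert b.com -> 10.0.0.5 (expiry=76+14=90). clock=76
Op 19: insert a.com -> 10.0.0.2 (expiry=76+9=85). clock=76
lookup b.com: present, ip=10.0.0.5 expiry=90 > clock=76

Answer: 10.0.0.5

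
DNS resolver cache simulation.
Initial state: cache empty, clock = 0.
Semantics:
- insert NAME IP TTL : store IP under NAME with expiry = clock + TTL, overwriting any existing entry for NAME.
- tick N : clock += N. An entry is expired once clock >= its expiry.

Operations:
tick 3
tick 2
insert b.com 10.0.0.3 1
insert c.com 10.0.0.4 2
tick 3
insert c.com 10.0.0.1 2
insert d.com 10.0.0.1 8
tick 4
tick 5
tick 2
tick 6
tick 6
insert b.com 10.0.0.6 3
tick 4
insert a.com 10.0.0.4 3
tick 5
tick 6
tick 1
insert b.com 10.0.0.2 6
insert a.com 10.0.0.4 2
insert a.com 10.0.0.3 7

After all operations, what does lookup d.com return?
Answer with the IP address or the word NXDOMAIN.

Answer: NXDOMAIN

Derivation:
Op 1: tick 3 -> clock=3.
Op 2: tick 2 -> clock=5.
Op 3: insert b.com -> 10.0.0.3 (expiry=5+1=6). clock=5
Op 4: insert c.com -> 10.0.0.4 (expiry=5+2=7). clock=5
Op 5: tick 3 -> clock=8. purged={b.com,c.com}
Op 6: insert c.com -> 10.0.0.1 (expiry=8+2=10). clock=8
Op 7: insert d.com -> 10.0.0.1 (expiry=8+8=16). clock=8
Op 8: tick 4 -> clock=12. purged={c.com}
Op 9: tick 5 -> clock=17. purged={d.com}
Op 10: tick 2 -> clock=19.
Op 11: tick 6 -> clock=25.
Op 12: tick 6 -> clock=31.
Op 13: insert b.com -> 10.0.0.6 (expiry=31+3=34). clock=31
Op 14: tick 4 -> clock=35. purged={b.com}
Op 15: insert a.com -> 10.0.0.4 (expiry=35+3=38). clock=35
Op 16: tick 5 -> clock=40. purged={a.com}
Op 17: tick 6 -> clock=46.
Op 18: tick 1 -> clock=47.
Op 19: insert b.com -> 10.0.0.2 (expiry=47+6=53). clock=47
Op 20: insert a.com -> 10.0.0.4 (expiry=47+2=49). clock=47
Op 21: insert a.com -> 10.0.0.3 (expiry=47+7=54). clock=47
lookup d.com: not in cache (expired or never inserted)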